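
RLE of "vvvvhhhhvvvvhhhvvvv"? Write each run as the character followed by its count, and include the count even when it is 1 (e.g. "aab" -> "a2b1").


String: "vvvvhhhhvvvvhhhvvvv"
Scanning for consecutive runs:
  'v' x 4
  'h' x 4
  'v' x 4
  'h' x 3
  'v' x 4
RLE = "v4h4v4h3v4"


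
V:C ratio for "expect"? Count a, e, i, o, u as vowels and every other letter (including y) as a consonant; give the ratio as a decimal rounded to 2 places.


Word: "expect"
Vowels (a,e,i,o,u): 2
Consonants: 4
Ratio = 2/4
= 0.50


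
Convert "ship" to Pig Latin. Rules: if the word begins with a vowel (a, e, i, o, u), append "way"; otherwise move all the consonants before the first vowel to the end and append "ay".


Word: "ship"
Starts with consonant(s) → move to end, add 'ay'
Consonant cluster: "sh"
Pig Latin = "ipshay"


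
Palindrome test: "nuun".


Word: "nuun"
Reversed: "nuun"
Forward == Backward? nuun == nuun
Palindrome = Yes


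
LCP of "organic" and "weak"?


Word 1: "organic"
Word 2: "weak"
Comparing from start:
  Pos 0: 'o' != 'w' (stop)
LCP = "" (length 0)


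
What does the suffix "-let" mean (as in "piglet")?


Suffix: -let
Example: piglet = pig + -let
Meaning = small


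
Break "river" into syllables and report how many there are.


Word: "river"
Syllable breakdown: riv · er
Counting: 2 parts
= 2 syllables


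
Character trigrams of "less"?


Word: "less" (length 4)
Number of trigrams = 4 - 3 + 1 = 2
  Position 0: "les"
  Position 1: "ess"
Trigrams = "les", "ess"


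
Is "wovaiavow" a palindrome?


Word: "wovaiavow"
Reversed: "wovaiavow"
Forward == Backward? wovaiavow == wovaiavow
Palindrome = Yes


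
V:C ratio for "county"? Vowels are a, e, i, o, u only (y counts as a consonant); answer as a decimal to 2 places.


Word: "county"
Vowels (a,e,i,o,u): 2
Consonants: 4
Ratio = 2/4
= 0.50


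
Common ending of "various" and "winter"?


Word 1: "various"
Word 2: "winter"
Comparing from end:
  Pos -1: 's' != 'r' (stop)
LCS = "" (length 0)


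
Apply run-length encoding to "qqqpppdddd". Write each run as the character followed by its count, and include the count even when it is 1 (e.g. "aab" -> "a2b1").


String: "qqqpppdddd"
Scanning for consecutive runs:
  'q' x 3
  'p' x 3
  'd' x 4
RLE = "q3p3d4"


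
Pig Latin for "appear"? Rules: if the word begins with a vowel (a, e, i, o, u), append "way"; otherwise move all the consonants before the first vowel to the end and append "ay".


Word: "appear"
Starts with vowel → add 'way'
Pig Latin = "appearway"


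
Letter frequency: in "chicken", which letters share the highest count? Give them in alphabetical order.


Word: "chicken"
Letter counts:
  'c': 2
  'e': 1
  'h': 1
  'i': 1
  'k': 1
  'n': 1
Maximum count = 2
Most frequent = 'c' (2 times each)


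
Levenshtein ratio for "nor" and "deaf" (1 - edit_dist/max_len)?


Word 1: "nor" (length 3)
Word 2: "deaf" (length 4)
One optimal edit sequence:
  1. insert 'd'  (+1)
  2. substitute 'n' -> 'e'  (+1)
  3. substitute 'o' -> 'a'  (+1)
  4. substitute 'r' -> 'f'  (+1)
Edit distance = 4
Max length = max(3, 4) = 4
Similarity = 1 - 4/4
= 0.0000


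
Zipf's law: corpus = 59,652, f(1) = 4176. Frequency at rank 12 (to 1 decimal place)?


Zipf's law: f(r) = f(1) / r
f(1) = 4176
f(12) = 4176 / 12
= 348.0 occurrences


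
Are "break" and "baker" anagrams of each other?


Word 1: "break" → sorted: abekr
Word 2: "baker" → sorted: abekr
Same letters? abekr == abekr
Anagram = Yes


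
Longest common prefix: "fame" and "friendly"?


Word 1: "fame"
Word 2: "friendly"
Comparing from start:
  Pos 0: 'f' == 'f'
  Pos 1: 'a' != 'r' (stop)
LCP = "f" (length 1)


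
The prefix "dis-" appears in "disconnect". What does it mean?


Prefix: dis-
As in: disconnect -> dis- + connect
Meaning = not / opposite


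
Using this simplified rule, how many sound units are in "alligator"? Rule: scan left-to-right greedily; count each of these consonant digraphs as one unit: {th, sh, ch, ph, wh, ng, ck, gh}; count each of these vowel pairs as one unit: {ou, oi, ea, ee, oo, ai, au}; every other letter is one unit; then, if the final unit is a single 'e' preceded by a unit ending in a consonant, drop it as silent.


Word: "alligator" (9 letters)
Left-to-right scan:
  (1) 'a' (letter)
  (2) 'l' (letter)
  (3) 'l' (letter)
  (4) 'i' (letter)
  (5) 'g' (letter)
  (6) 'a' (letter)
  (7) 't' (letter)
  (8) 'o' (letter)
  (9) 'r' (letter)
Units from scan: 9
Sound units = 9 units


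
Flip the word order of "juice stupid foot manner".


Original: "juice stupid foot manner"
Words (1..n): juice | stupid | foot | manner
Reversed (n..1): manner | foot | stupid | juice
Result = "manner foot stupid juice"


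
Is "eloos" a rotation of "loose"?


Word: "loose", Candidate: "eloos"
Method: check if candidate is substring of word+word
"looseloose" contains "eloos"? Yes
Is rotation = Yes


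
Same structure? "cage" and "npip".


Pattern of "cage": [0, 1, 2, 3]
Pattern of "npip": [0, 1, 2, 1]
Patterns do not match
Same pattern = No


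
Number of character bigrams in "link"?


Word: "link" (length 4)
Number of 2-grams = length - 2 + 1 = 4 - 2 + 1
= 3


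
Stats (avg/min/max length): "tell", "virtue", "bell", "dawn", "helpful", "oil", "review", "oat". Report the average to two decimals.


Lengths: "tell"=4, "virtue"=6, "bell"=4, "dawn"=4, "helpful"=7, "oil"=3, "review"=6, "oat"=3
Sum = 37, Count = 8
Average = 37/8 = 4.63
= avg=4.63, min=3, max=7


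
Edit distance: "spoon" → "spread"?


Word 1: "spoon" (length 5)
Word 2: "spread" (length 6)
One optimal edit sequence (insert/delete/substitute each cost 1):
  1. keep 's'
  2. keep 'p'
  3. insert 'r'  (+1)
  4. substitute 'o' -> 'e'  (+1)
  5. substitute 'o' -> 'a'  (+1)
  6. substitute 'n' -> 'd'  (+1)
Total edit operations: 4
Edit distance = 4


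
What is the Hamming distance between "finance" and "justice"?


Comparing character by character (same length = 7):
  Pos 0: 'f' vs 'j' !=
  Pos 1: 'i' vs 'u' !=
  Pos 2: 'n' vs 's' !=
  Pos 3: 'a' vs 't' !=
  Pos 4: 'n' vs 'i' !=
  Pos 5: 'c' vs 'c' =
  Pos 6: 'e' vs 'e' =
Hamming distance = 5


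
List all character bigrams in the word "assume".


Word: "assume" (length 6)
Number of bigrams = 6 - 2 + 1 = 5
  Position 0: "as"
  Position 1: "ss"
  Position 2: "su"
  Position 3: "um"
  Position 4: "me"
Bigrams = "as", "ss", "su", "um", "me"


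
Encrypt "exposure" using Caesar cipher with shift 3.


Word: "exposure"
Shift: 3
Each letter → (letter + shift) mod 26:
  'e' (4) + 3 = 7 → 'h'
  'x' (23) + 3 = 0 → 'a'
  'p' (15) + 3 = 18 → 's'
  'o' (14) + 3 = 17 → 'r'
  's' (18) + 3 = 21 → 'v'
  'u' (20) + 3 = 23 → 'x'
  'r' (17) + 3 = 20 → 'u'
  'e' (4) + 3 = 7 → 'h'
Result = "hasrvxuh"


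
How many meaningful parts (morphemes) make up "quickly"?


Word: "quickly"
Morphemes: quick / -ly
Each morpheme carries meaning
= 2 morphemes


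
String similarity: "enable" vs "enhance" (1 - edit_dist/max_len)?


Word 1: "enable" (length 6)
Word 2: "enhance" (length 7)
One optimal edit sequence:
  1. keep 'e'
  2. keep 'n'
  3. insert 'h'  (+1)
  4. keep 'a'
  5. substitute 'b' -> 'n'  (+1)
  6. substitute 'l' -> 'c'  (+1)
  7. keep 'e'
Edit distance = 3
Max length = max(6, 7) = 7
Similarity = 1 - 3/7
= 0.5714


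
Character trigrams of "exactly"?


Word: "exactly" (length 7)
Number of trigrams = 7 - 3 + 1 = 5
  Position 0: "exa"
  Position 1: "xac"
  Position 2: "act"
  Position 3: "ctl"
  Position 4: "tly"
Trigrams = "exa", "xac", "act", "ctl", "tly"


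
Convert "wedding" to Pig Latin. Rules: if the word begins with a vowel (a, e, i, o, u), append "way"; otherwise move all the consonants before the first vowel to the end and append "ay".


Word: "wedding"
Starts with consonant(s) → move to end, add 'ay'
Consonant cluster: "w"
Pig Latin = "eddingway"


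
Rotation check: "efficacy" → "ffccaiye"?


Word: "efficacy", Candidate: "ffccaiye"
Method: check if candidate is substring of word+word
"efficacyefficacy" contains "ffccaiye"? No
Is rotation = No


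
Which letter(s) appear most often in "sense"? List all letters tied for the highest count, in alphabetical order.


Word: "sense"
Letter counts:
  'e': 2
  'n': 1
  's': 2
Maximum count = 2
Most frequent = 'e', 's' (2 times each)


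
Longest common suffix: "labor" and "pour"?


Word 1: "labor"
Word 2: "pour"
Comparing from end:
  Pos -1: 'r' == 'r'
  Pos -2: 'o' != 'u' (stop)
LCS = "r" (length 1)


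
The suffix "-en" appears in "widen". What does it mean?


Suffix: -en
Example: widen (wide + -en, with a spelling change)
Meaning = to make / become


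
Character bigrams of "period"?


Word: "period" (length 6)
Number of bigrams = 6 - 2 + 1 = 5
  Position 0: "pe"
  Position 1: "er"
  Position 2: "ri"
  Position 3: "io"
  Position 4: "od"
Bigrams = "pe", "er", "ri", "io", "od"


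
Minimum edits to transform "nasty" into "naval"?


Word 1: "nasty" (length 5)
Word 2: "naval" (length 5)
One optimal edit sequence (insert/delete/substitute each cost 1):
  1. keep 'n'
  2. keep 'a'
  3. substitute 's' -> 'v'  (+1)
  4. substitute 't' -> 'a'  (+1)
  5. substitute 'y' -> 'l'  (+1)
Total edit operations: 3
Edit distance = 3


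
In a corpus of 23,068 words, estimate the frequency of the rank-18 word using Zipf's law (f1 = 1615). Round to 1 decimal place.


Zipf's law: f(r) = f(1) / r
f(1) = 1615
f(18) = 1615 / 18
= 89.7 occurrences


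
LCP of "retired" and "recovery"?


Word 1: "retired"
Word 2: "recovery"
Comparing from start:
  Pos 0: 'r' == 'r'
  Pos 1: 'e' == 'e'
  Pos 2: 't' != 'c' (stop)
LCP = "re" (length 2)


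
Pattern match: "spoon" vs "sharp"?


Pattern of "spoon": [0, 1, 2, 2, 3]
Pattern of "sharp": [0, 1, 2, 3, 4]
Patterns do not match
Same pattern = No


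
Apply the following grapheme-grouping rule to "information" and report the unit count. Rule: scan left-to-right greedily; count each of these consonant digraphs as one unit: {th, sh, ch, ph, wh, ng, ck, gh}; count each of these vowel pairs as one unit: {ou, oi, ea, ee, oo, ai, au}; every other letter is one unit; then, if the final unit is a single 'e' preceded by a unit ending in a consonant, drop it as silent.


Word: "information" (11 letters)
Left-to-right scan:
  1. 'i' (letter)
  2. 'n' (letter)
  3. 'f' (letter)
  4. 'o' (letter)
  5. 'r' (letter)
  6. 'm' (letter)
  7. 'a' (letter)
  8. 't' (letter)
  9. 'i' (letter)
  10. 'o' (letter)
  11. 'n' (letter)
Units from scan: 11
Sound units = 11 units


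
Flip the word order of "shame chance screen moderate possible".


Original: "shame chance screen moderate possible"
Words (1..n): shame | chance | screen | moderate | possible
Reversed (n..1): possible | moderate | screen | chance | shame
Result = "possible moderate screen chance shame"


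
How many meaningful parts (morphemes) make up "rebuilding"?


Word: "rebuilding"
Morphemes: re- | build | -ing
Each morpheme carries meaning
= 3 morphemes


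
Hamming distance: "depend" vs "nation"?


Comparing character by character (same length = 6):
  Pos 0: 'd' vs 'n' !=
  Pos 1: 'e' vs 'a' !=
  Pos 2: 'p' vs 't' !=
  Pos 3: 'e' vs 'i' !=
  Pos 4: 'n' vs 'o' !=
  Pos 5: 'd' vs 'n' !=
Hamming distance = 6


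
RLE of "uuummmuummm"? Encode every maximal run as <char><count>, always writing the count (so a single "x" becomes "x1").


String: "uuummmuummm"
Scanning for consecutive runs:
  'u' x 3
  'm' x 3
  'u' x 2
  'm' x 3
RLE = "u3m3u2m3"


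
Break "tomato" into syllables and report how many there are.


Word: "tomato"
Syllable breakdown: to | ma | to
Counting: 3 parts
= 3 syllables


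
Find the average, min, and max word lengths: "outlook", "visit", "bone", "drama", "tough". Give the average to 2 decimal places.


Lengths: "outlook"=7, "visit"=5, "bone"=4, "drama"=5, "tough"=5
Sum = 26, Count = 5
Average = 26/5 = 5.20
= avg=5.20, min=4, max=7


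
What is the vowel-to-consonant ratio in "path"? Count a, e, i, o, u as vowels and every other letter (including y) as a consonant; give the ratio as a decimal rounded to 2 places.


Word: "path"
Vowels (a,e,i,o,u): 1
Consonants: 3
Ratio = 1/3
= 0.33


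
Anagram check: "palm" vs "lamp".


Word 1: "palm" → sorted: almp
Word 2: "lamp" → sorted: almp
Same letters? almp == almp
Anagram = Yes


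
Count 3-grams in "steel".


Word: "steel" (length 5)
Number of 3-grams = length - 3 + 1 = 5 - 3 + 1
= 3


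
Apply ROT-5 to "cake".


Word: "cake"
Shift: 5
Each letter → (letter + shift) mod 26:
  'c' (2) + 5 = 7 → 'h'
  'a' (0) + 5 = 5 → 'f'
  'k' (10) + 5 = 15 → 'p'
  'e' (4) + 5 = 9 → 'j'
Result = "hfpj"


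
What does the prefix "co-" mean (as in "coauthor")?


Prefix: co-
Example: coauthor (co- + author)
Meaning = together


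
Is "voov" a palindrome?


Word: "voov"
Reversed: "voov"
Forward == Backward? voov == voov
Palindrome = Yes


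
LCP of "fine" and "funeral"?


Word 1: "fine"
Word 2: "funeral"
Comparing from start:
  Pos 0: 'f' == 'f'
  Pos 1: 'i' != 'u' (stop)
LCP = "f" (length 1)


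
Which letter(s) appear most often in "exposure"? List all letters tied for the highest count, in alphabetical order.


Word: "exposure"
Letter counts:
  'e': 2
  'o': 1
  'p': 1
  'r': 1
  's': 1
  'u': 1
  'x': 1
Maximum count = 2
Most frequent = 'e' (2 times each)


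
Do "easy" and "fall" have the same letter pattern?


Pattern of "easy": [0, 1, 2, 3]
Pattern of "fall": [0, 1, 2, 2]
Patterns do not match
Same pattern = No


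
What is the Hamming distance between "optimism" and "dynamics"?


Comparing character by character (same length = 8):
  Pos 0: 'o' vs 'd' !=
  Pos 1: 'p' vs 'y' !=
  Pos 2: 't' vs 'n' !=
  Pos 3: 'i' vs 'a' !=
  Pos 4: 'm' vs 'm' =
  Pos 5: 'i' vs 'i' =
  Pos 6: 's' vs 'c' !=
  Pos 7: 'm' vs 's' !=
Hamming distance = 6


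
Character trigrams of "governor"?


Word: "governor" (length 8)
Number of trigrams = 8 - 3 + 1 = 6
  Position 0: "gov"
  Position 1: "ove"
  Position 2: "ver"
  Position 3: "ern"
  Position 4: "rno"
  Position 5: "nor"
Trigrams = "gov", "ove", "ver", "ern", "rno", "nor"


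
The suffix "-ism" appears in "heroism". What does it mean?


Suffix: -ism
Example: heroism (hero + -ism)
Meaning = belief / practice


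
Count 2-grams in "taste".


Word: "taste" (length 5)
Number of 2-grams = length - 2 + 1 = 5 - 2 + 1
= 4


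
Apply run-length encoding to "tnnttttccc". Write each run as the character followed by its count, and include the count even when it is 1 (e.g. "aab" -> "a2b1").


String: "tnnttttccc"
Scanning for consecutive runs:
  't' x 1
  'n' x 2
  't' x 4
  'c' x 3
RLE = "t1n2t4c3"


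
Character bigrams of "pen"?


Word: "pen" (length 3)
Number of bigrams = 3 - 2 + 1 = 2
  Position 0: "pe"
  Position 1: "en"
Bigrams = "pe", "en"


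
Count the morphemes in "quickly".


Word: "quickly"
Morphemes: quick + -ly
Each morpheme carries meaning
= 2 morphemes


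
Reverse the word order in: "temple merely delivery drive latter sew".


Original: "temple merely delivery drive latter sew"
Words (1..n): temple | merely | delivery | drive | latter | sew
Reversed (n..1): sew | latter | drive | delivery | merely | temple
Result = "sew latter drive delivery merely temple"


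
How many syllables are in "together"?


Word: "together"
Syllable breakdown: to / geth / er
Counting: 3 parts
= 3 syllables


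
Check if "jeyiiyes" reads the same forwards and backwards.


Word: "jeyiiyes"
Reversed: "seyiiyej"
Forward == Backward? jeyiiyes != seyiiyej
Palindrome = No


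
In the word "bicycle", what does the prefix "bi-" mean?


Prefix: bi-
As in: bicycle -> bi- + cycle
Meaning = two


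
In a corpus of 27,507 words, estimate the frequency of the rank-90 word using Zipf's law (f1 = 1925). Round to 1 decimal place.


Zipf's law: f(r) = f(1) / r
f(1) = 1925
f(90) = 1925 / 90
= 21.4 occurrences


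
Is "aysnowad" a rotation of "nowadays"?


Word: "nowadays", Candidate: "aysnowad"
Method: check if candidate is substring of word+word
"nowadaysnowadays" contains "aysnowad"? Yes
Is rotation = Yes


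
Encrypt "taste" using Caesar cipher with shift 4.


Word: "taste"
Shift: 4
Each letter → (letter + shift) mod 26:
  't' (19) + 4 = 23 → 'x'
  'a' (0) + 4 = 4 → 'e'
  's' (18) + 4 = 22 → 'w'
  't' (19) + 4 = 23 → 'x'
  'e' (4) + 4 = 8 → 'i'
Result = "xewxi"


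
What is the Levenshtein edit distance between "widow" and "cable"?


Word 1: "widow" (length 5)
Word 2: "cable" (length 5)
One optimal edit sequence (insert/delete/substitute each cost 1):
  1. substitute 'w' -> 'c'  (+1)
  2. substitute 'i' -> 'a'  (+1)
  3. substitute 'd' -> 'b'  (+1)
  4. substitute 'o' -> 'l'  (+1)
  5. substitute 'w' -> 'e'  (+1)
Total edit operations: 5
Edit distance = 5


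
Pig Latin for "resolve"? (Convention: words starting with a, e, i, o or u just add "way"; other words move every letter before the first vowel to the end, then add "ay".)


Word: "resolve"
Starts with consonant(s) → move to end, add 'ay'
Consonant cluster: "r"
Pig Latin = "esolveray"


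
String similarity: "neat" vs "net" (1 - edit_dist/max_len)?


Word 1: "neat" (length 4)
Word 2: "net" (length 3)
One optimal edit sequence:
  1. keep 'n'
  2. keep 'e'
  3. delete 'a'  (+1)
  4. keep 't'
Edit distance = 1
Max length = max(4, 3) = 4
Similarity = 1 - 1/4
= 0.7500


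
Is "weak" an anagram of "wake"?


Word 1: "wake" → sorted: aekw
Word 2: "weak" → sorted: aekw
Same letters? aekw == aekw
Anagram = Yes


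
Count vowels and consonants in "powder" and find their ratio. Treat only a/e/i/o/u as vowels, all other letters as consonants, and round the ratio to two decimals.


Word: "powder"
Vowels (a,e,i,o,u): 2
Consonants: 4
Ratio = 2/4
= 0.50


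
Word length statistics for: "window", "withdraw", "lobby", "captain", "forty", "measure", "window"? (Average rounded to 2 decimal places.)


Lengths: "window"=6, "withdraw"=8, "lobby"=5, "captain"=7, "forty"=5, "measure"=7, "window"=6
Sum = 44, Count = 7
Average = 44/7 = 6.29
= avg=6.29, min=5, max=8


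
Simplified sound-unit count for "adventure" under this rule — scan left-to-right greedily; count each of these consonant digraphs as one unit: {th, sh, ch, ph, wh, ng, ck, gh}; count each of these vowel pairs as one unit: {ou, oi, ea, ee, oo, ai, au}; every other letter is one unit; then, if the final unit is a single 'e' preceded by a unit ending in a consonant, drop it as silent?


Word: "adventure" (9 letters)
Left-to-right scan:
  1. 'a' (letter)
  2. 'd' (letter)
  3. 'v' (letter)
  4. 'e' (letter)
  5. 'n' (letter)
  6. 't' (letter)
  7. 'u' (letter)
  8. 'r' (letter)
  9. 'e' (letter)
Units from scan: 9
Final unit is 'e' after a consonant -> drop as silent (-1)
Sound units = 8 units


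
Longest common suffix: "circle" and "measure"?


Word 1: "circle"
Word 2: "measure"
Comparing from end:
  Pos -1: 'e' == 'e'
  Pos -2: 'l' != 'r' (stop)
LCS = "e" (length 1)


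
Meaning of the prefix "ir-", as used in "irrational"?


Prefix: ir-
Example: irrational (ir- + rational)
Meaning = not


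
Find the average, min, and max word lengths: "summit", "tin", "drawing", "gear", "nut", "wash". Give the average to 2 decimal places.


Lengths: "summit"=6, "tin"=3, "drawing"=7, "gear"=4, "nut"=3, "wash"=4
Sum = 27, Count = 6
Average = 27/6 = 4.50
= avg=4.50, min=3, max=7


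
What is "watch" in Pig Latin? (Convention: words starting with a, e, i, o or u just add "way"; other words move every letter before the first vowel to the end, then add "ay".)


Word: "watch"
Starts with consonant(s) → move to end, add 'ay'
Consonant cluster: "w"
Pig Latin = "atchway"


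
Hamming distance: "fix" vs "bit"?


Comparing character by character (same length = 3):
  Pos 0: 'f' vs 'b' !=
  Pos 1: 'i' vs 'i' =
  Pos 2: 'x' vs 't' !=
Hamming distance = 2


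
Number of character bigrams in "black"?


Word: "black" (length 5)
Number of 2-grams = length - 2 + 1 = 5 - 2 + 1
= 4


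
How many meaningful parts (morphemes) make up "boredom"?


Word: "boredom"
Morphemes: bore / -dom
Each morpheme carries meaning
= 2 morphemes


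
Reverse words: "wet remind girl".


Original: "wet remind girl"
Words (1..n): wet | remind | girl
Reversed (n..1): girl | remind | wet
Result = "girl remind wet"


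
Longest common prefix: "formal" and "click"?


Word 1: "formal"
Word 2: "click"
Comparing from start:
  Pos 0: 'f' != 'c' (stop)
LCP = "" (length 0)


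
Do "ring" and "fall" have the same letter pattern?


Pattern of "ring": [0, 1, 2, 3]
Pattern of "fall": [0, 1, 2, 2]
Patterns do not match
Same pattern = No


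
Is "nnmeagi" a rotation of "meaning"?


Word: "meaning", Candidate: "nnmeagi"
Method: check if candidate is substring of word+word
"meaningmeaning" contains "nnmeagi"? No
Is rotation = No


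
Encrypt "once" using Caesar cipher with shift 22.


Word: "once"
Shift: 22
Each letter → (letter + shift) mod 26:
  'o' (14) + 22 = 10 → 'k'
  'n' (13) + 22 = 9 → 'j'
  'c' (2) + 22 = 24 → 'y'
  'e' (4) + 22 = 0 → 'a'
Result = "kjya"


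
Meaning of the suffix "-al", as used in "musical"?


Suffix: -al
Example: musical = music + -al
Meaning = relating to


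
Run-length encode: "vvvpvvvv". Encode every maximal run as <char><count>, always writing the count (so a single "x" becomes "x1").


String: "vvvpvvvv"
Scanning for consecutive runs:
  'v' x 3
  'p' x 1
  'v' x 4
RLE = "v3p1v4"


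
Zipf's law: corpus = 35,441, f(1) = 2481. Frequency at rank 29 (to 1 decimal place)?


Zipf's law: f(r) = f(1) / r
f(1) = 2481
f(29) = 2481 / 29
= 85.6 occurrences


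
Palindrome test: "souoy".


Word: "souoy"
Reversed: "youos"
Forward == Backward? souoy != youos
Palindrome = No


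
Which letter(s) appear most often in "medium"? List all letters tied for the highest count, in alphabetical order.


Word: "medium"
Letter counts:
  'd': 1
  'e': 1
  'i': 1
  'm': 2
  'u': 1
Maximum count = 2
Most frequent = 'm' (2 times each)


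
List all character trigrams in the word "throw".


Word: "throw" (length 5)
Number of trigrams = 5 - 3 + 1 = 3
  Position 0: "thr"
  Position 1: "hro"
  Position 2: "row"
Trigrams = "thr", "hro", "row"


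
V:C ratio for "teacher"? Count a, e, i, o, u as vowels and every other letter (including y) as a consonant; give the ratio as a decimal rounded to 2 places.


Word: "teacher"
Vowels (a,e,i,o,u): 3
Consonants: 4
Ratio = 3/4
= 0.75


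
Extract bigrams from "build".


Word: "build" (length 5)
Number of bigrams = 5 - 2 + 1 = 4
  Position 0: "bu"
  Position 1: "ui"
  Position 2: "il"
  Position 3: "ld"
Bigrams = "bu", "ui", "il", "ld"


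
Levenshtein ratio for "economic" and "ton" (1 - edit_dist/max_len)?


Word 1: "economic" (length 8)
Word 2: "ton" (length 3)
One optimal edit sequence:
  1. delete 'e'  (+1)
  2. substitute 'c' -> 't'  (+1)
  3. keep 'o'
  4. keep 'n'
  5. delete 'o'  (+1)
  6. delete 'm'  (+1)
  7. delete 'i'  (+1)
  8. delete 'c'  (+1)
Edit distance = 6
Max length = max(8, 3) = 8
Similarity = 1 - 6/8
= 0.2500


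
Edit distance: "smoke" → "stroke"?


Word 1: "smoke" (length 5)
Word 2: "stroke" (length 6)
One optimal edit sequence (insert/delete/substitute each cost 1):
  1. keep 's'
  2. insert 't'  (+1)
  3. substitute 'm' -> 'r'  (+1)
  4. keep 'o'
  5. keep 'k'
  6. keep 'e'
Total edit operations: 2
Edit distance = 2


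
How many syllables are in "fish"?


Word: "fish"
Syllable breakdown: fish
Counting: 1 part
= 1 syllable


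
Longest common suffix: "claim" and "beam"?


Word 1: "claim"
Word 2: "beam"
Comparing from end:
  Pos -1: 'm' == 'm'
  Pos -2: 'i' != 'a' (stop)
LCS = "m" (length 1)


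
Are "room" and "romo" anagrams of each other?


Word 1: "room" → sorted: moor
Word 2: "romo" → sorted: moor
Same letters? moor == moor
Anagram = Yes


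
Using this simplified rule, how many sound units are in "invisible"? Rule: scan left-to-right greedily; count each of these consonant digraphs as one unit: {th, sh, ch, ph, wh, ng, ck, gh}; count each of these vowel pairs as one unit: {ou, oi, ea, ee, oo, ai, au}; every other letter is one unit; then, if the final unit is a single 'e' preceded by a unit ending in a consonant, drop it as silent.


Word: "invisible" (9 letters)
Left-to-right scan:
  (1) 'i' (letter)
  (2) 'n' (letter)
  (3) 'v' (letter)
  (4) 'i' (letter)
  (5) 's' (letter)
  (6) 'i' (letter)
  (7) 'b' (letter)
  (8) 'l' (letter)
  (9) 'e' (letter)
Units from scan: 9
Final unit is 'e' after a consonant -> drop as silent (-1)
Sound units = 8 units


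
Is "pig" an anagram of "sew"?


Word 1: "sew" → sorted: esw
Word 2: "pig" → sorted: gip
Same letters? esw != gip
Anagram = No


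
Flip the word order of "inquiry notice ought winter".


Original: "inquiry notice ought winter"
Words (1..n): inquiry | notice | ought | winter
Reversed (n..1): winter | ought | notice | inquiry
Result = "winter ought notice inquiry"


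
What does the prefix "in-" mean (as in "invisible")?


Prefix: in-
As in: invisible -> in- + visible
Meaning = not / into


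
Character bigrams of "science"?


Word: "science" (length 7)
Number of bigrams = 7 - 2 + 1 = 6
  Position 0: "sc"
  Position 1: "ci"
  Position 2: "ie"
  Position 3: "en"
  Position 4: "nc"
  Position 5: "ce"
Bigrams = "sc", "ci", "ie", "en", "nc", "ce"


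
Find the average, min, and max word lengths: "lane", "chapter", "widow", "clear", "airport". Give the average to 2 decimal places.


Lengths: "lane"=4, "chapter"=7, "widow"=5, "clear"=5, "airport"=7
Sum = 28, Count = 5
Average = 28/5 = 5.60
= avg=5.60, min=4, max=7


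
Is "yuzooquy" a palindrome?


Word: "yuzooquy"
Reversed: "yuqoozuy"
Forward == Backward? yuzooquy != yuqoozuy
Palindrome = No


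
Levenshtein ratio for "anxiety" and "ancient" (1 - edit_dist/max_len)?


Word 1: "anxiety" (length 7)
Word 2: "ancient" (length 7)
One optimal edit sequence:
  1. keep 'a'
  2. keep 'n'
  3. substitute 'x' -> 'c'  (+1)
  4. keep 'i'
  5. keep 'e'
  6. substitute 't' -> 'n'  (+1)
  7. substitute 'y' -> 't'  (+1)
Edit distance = 3
Max length = max(7, 7) = 7
Similarity = 1 - 3/7
= 0.5714


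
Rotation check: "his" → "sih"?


Word: "his", Candidate: "sih"
Method: check if candidate is substring of word+word
"hishis" contains "sih"? No
Is rotation = No


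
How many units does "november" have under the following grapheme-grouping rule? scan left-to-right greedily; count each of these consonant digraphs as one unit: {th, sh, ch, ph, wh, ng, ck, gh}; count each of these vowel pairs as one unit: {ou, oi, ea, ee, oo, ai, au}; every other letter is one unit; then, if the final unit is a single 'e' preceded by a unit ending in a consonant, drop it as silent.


Word: "november" (8 letters)
Left-to-right scan:
  [1] 'n' (letter)
  [2] 'o' (letter)
  [3] 'v' (letter)
  [4] 'e' (letter)
  [5] 'm' (letter)
  [6] 'b' (letter)
  [7] 'e' (letter)
  [8] 'r' (letter)
Units from scan: 8
Sound units = 8 units


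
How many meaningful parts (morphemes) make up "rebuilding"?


Word: "rebuilding"
Morphemes: re- + build + -ing
Each morpheme carries meaning
= 3 morphemes


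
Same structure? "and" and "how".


Pattern of "and": [0, 1, 2]
Pattern of "how": [0, 1, 2]
Patterns match
Same pattern = Yes


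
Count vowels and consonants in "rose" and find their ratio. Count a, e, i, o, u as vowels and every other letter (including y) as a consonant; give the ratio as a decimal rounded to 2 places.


Word: "rose"
Vowels (a,e,i,o,u): 2
Consonants: 2
Ratio = 2/2
= 1.00


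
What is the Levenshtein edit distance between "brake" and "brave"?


Word 1: "brake" (length 5)
Word 2: "brave" (length 5)
One optimal edit sequence (insert/delete/substitute each cost 1):
  1. keep 'b'
  2. keep 'r'
  3. keep 'a'
  4. substitute 'k' -> 'v'  (+1)
  5. keep 'e'
Total edit operations: 1
Edit distance = 1


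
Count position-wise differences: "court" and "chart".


Comparing character by character (same length = 5):
  Pos 0: 'c' vs 'c' =
  Pos 1: 'o' vs 'h' !=
  Pos 2: 'u' vs 'a' !=
  Pos 3: 'r' vs 'r' =
  Pos 4: 't' vs 't' =
Hamming distance = 2


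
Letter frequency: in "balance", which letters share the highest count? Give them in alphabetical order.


Word: "balance"
Letter counts:
  'a': 2
  'b': 1
  'c': 1
  'e': 1
  'l': 1
  'n': 1
Maximum count = 2
Most frequent = 'a' (2 times each)


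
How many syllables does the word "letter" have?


Word: "letter"
Syllable breakdown: let | ter
Counting: 2 parts
= 2 syllables


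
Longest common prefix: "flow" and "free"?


Word 1: "flow"
Word 2: "free"
Comparing from start:
  Pos 0: 'f' == 'f'
  Pos 1: 'l' != 'r' (stop)
LCP = "f" (length 1)


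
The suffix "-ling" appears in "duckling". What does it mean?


Suffix: -ling
As in: duckling -> duck + -ling
Meaning = small / young


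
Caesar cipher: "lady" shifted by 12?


Word: "lady"
Shift: 12
Each letter → (letter + shift) mod 26:
  'l' (11) + 12 = 23 → 'x'
  'a' (0) + 12 = 12 → 'm'
  'd' (3) + 12 = 15 → 'p'
  'y' (24) + 12 = 10 → 'k'
Result = "xmpk"


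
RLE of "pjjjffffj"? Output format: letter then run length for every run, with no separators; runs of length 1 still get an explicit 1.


String: "pjjjffffj"
Scanning for consecutive runs:
  'p' x 1
  'j' x 3
  'f' x 4
  'j' x 1
RLE = "p1j3f4j1"


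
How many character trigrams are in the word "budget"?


Word: "budget" (length 6)
Number of 3-grams = length - 3 + 1 = 6 - 3 + 1
= 4


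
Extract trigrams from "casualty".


Word: "casualty" (length 8)
Number of trigrams = 8 - 3 + 1 = 6
  Position 0: "cas"
  Position 1: "asu"
  Position 2: "sua"
  Position 3: "ual"
  Position 4: "alt"
  Position 5: "lty"
Trigrams = "cas", "asu", "sua", "ual", "alt", "lty"


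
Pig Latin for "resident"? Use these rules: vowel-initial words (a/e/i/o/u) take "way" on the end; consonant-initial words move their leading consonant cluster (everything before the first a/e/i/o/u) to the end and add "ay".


Word: "resident"
Starts with consonant(s) → move to end, add 'ay'
Consonant cluster: "r"
Pig Latin = "esidentray"


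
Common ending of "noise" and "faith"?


Word 1: "noise"
Word 2: "faith"
Comparing from end:
  Pos -1: 'e' != 'h' (stop)
LCS = "" (length 0)


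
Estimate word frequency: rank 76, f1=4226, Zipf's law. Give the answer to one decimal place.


Zipf's law: f(r) = f(1) / r
f(1) = 4226
f(76) = 4226 / 76
= 55.6 occurrences


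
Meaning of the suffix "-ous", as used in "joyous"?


Suffix: -ous
As in: joyous -> joy + -ous
Meaning = having quality of


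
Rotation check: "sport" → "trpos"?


Word: "sport", Candidate: "trpos"
Method: check if candidate is substring of word+word
"sportsport" contains "trpos"? No
Is rotation = No


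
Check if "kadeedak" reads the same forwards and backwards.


Word: "kadeedak"
Reversed: "kadeedak"
Forward == Backward? kadeedak == kadeedak
Palindrome = Yes


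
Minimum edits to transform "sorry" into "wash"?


Word 1: "sorry" (length 5)
Word 2: "wash" (length 4)
One optimal edit sequence (insert/delete/substitute each cost 1):
  1. delete 's'  (+1)
  2. substitute 'o' -> 'w'  (+1)
  3. substitute 'r' -> 'a'  (+1)
  4. substitute 'r' -> 's'  (+1)
  5. substitute 'y' -> 'h'  (+1)
Total edit operations: 5
Edit distance = 5


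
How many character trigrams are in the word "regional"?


Word: "regional" (length 8)
Number of 3-grams = length - 3 + 1 = 8 - 3 + 1
= 6


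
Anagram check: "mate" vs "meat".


Word 1: "mate" → sorted: aemt
Word 2: "meat" → sorted: aemt
Same letters? aemt == aemt
Anagram = Yes


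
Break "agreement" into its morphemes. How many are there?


Word: "agreement"
Morphemes: agree / -ment
Each morpheme carries meaning
= 2 morphemes


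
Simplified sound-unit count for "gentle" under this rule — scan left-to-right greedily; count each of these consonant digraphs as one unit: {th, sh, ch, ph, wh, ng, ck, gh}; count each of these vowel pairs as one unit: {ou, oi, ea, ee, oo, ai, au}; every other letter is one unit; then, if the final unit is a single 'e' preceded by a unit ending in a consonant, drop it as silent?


Word: "gentle" (6 letters)
Left-to-right scan:
  1. 'g' (letter)
  2. 'e' (letter)
  3. 'n' (letter)
  4. 't' (letter)
  5. 'l' (letter)
  6. 'e' (letter)
Units from scan: 6
Final unit is 'e' after a consonant -> drop as silent (-1)
Sound units = 5 units


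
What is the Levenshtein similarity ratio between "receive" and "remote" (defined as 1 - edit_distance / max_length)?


Word 1: "receive" (length 7)
Word 2: "remote" (length 6)
One optimal edit sequence:
  1. keep 'r'
  2. keep 'e'
  3. delete 'c'  (+1)
  4. substitute 'e' -> 'm'  (+1)
  5. substitute 'i' -> 'o'  (+1)
  6. substitute 'v' -> 't'  (+1)
  7. keep 'e'
Edit distance = 4
Max length = max(7, 6) = 7
Similarity = 1 - 4/7
= 0.4286


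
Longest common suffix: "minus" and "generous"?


Word 1: "minus"
Word 2: "generous"
Comparing from end:
  Pos -1: 's' == 's'
  Pos -2: 'u' == 'u'
  Pos -3: 'n' != 'o' (stop)
LCS = "us" (length 2)


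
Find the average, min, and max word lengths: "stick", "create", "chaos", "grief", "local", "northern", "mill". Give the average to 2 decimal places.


Lengths: "stick"=5, "create"=6, "chaos"=5, "grief"=5, "local"=5, "northern"=8, "mill"=4
Sum = 38, Count = 7
Average = 38/7 = 5.43
= avg=5.43, min=4, max=8


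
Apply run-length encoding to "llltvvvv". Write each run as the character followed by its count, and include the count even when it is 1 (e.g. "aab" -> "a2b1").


String: "llltvvvv"
Scanning for consecutive runs:
  'l' x 3
  't' x 1
  'v' x 4
RLE = "l3t1v4"


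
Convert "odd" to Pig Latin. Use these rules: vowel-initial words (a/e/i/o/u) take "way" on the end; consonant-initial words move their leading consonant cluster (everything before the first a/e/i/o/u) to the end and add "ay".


Word: "odd"
Starts with vowel → add 'way'
Pig Latin = "oddway"


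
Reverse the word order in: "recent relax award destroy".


Original: "recent relax award destroy"
Words (1..n): recent | relax | award | destroy
Reversed (n..1): destroy | award | relax | recent
Result = "destroy award relax recent"


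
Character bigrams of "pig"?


Word: "pig" (length 3)
Number of bigrams = 3 - 2 + 1 = 2
  Position 0: "pi"
  Position 1: "ig"
Bigrams = "pi", "ig"


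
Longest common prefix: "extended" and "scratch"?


Word 1: "extended"
Word 2: "scratch"
Comparing from start:
  Pos 0: 'e' != 's' (stop)
LCP = "" (length 0)


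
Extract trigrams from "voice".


Word: "voice" (length 5)
Number of trigrams = 5 - 3 + 1 = 3
  Position 0: "voi"
  Position 1: "oic"
  Position 2: "ice"
Trigrams = "voi", "oic", "ice"


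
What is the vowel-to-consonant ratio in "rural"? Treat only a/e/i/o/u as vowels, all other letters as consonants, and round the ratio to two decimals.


Word: "rural"
Vowels (a,e,i,o,u): 2
Consonants: 3
Ratio = 2/3
= 0.67


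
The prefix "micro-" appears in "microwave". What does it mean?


Prefix: micro-
As in: microwave -> micro- + wave
Meaning = small


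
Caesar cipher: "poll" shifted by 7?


Word: "poll"
Shift: 7
Each letter → (letter + shift) mod 26:
  'p' (15) + 7 = 22 → 'w'
  'o' (14) + 7 = 21 → 'v'
  'l' (11) + 7 = 18 → 's'
  'l' (11) + 7 = 18 → 's'
Result = "wvss"


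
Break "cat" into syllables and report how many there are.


Word: "cat"
Syllable breakdown: cat
Counting: 1 part
= 1 syllable


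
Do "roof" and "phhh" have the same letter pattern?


Pattern of "roof": [0, 1, 1, 2]
Pattern of "phhh": [0, 1, 1, 1]
Patterns do not match
Same pattern = No


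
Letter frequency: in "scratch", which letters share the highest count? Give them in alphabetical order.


Word: "scratch"
Letter counts:
  'a': 1
  'c': 2
  'h': 1
  'r': 1
  's': 1
  't': 1
Maximum count = 2
Most frequent = 'c' (2 times each)


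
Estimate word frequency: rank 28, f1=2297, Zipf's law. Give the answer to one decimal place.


Zipf's law: f(r) = f(1) / r
f(1) = 2297
f(28) = 2297 / 28
= 82.0 occurrences


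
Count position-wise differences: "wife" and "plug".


Comparing character by character (same length = 4):
  Pos 0: 'w' vs 'p' !=
  Pos 1: 'i' vs 'l' !=
  Pos 2: 'f' vs 'u' !=
  Pos 3: 'e' vs 'g' !=
Hamming distance = 4


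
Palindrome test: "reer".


Word: "reer"
Reversed: "reer"
Forward == Backward? reer == reer
Palindrome = Yes


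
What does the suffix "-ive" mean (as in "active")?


Suffix: -ive
As in: active -> act + -ive
Meaning = tending to


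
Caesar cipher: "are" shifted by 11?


Word: "are"
Shift: 11
Each letter → (letter + shift) mod 26:
  'a' (0) + 11 = 11 → 'l'
  'r' (17) + 11 = 2 → 'c'
  'e' (4) + 11 = 15 → 'p'
Result = "lcp"


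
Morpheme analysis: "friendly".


Word: "friendly"
Morphemes: friend / -ly
Each morpheme carries meaning
= 2 morphemes


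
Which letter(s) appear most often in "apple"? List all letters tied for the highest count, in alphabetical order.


Word: "apple"
Letter counts:
  'a': 1
  'e': 1
  'l': 1
  'p': 2
Maximum count = 2
Most frequent = 'p' (2 times each)


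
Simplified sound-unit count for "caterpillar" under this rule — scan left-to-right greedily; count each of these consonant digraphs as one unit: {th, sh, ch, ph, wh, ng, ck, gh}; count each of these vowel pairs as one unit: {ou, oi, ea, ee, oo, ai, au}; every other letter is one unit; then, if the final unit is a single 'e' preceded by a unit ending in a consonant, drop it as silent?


Word: "caterpillar" (11 letters)
Left-to-right scan:
  [1] 'c' (letter)
  [2] 'a' (letter)
  [3] 't' (letter)
  [4] 'e' (letter)
  [5] 'r' (letter)
  [6] 'p' (letter)
  [7] 'i' (letter)
  [8] 'l' (letter)
  [9] 'l' (letter)
  [10] 'a' (letter)
  [11] 'r' (letter)
Units from scan: 11
Sound units = 11 units


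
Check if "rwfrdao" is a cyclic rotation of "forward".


Word: "forward", Candidate: "rwfrdao"
Method: check if candidate is substring of word+word
"forwardforward" contains "rwfrdao"? No
Is rotation = No


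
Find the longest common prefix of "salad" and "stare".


Word 1: "salad"
Word 2: "stare"
Comparing from start:
  Pos 0: 's' == 's'
  Pos 1: 'a' != 't' (stop)
LCP = "s" (length 1)


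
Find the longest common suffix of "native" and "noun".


Word 1: "native"
Word 2: "noun"
Comparing from end:
  Pos -1: 'e' != 'n' (stop)
LCS = "" (length 0)


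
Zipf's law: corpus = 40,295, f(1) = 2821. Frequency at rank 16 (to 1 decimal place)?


Zipf's law: f(r) = f(1) / r
f(1) = 2821
f(16) = 2821 / 16
= 176.3 occurrences


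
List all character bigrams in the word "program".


Word: "program" (length 7)
Number of bigrams = 7 - 2 + 1 = 6
  Position 0: "pr"
  Position 1: "ro"
  Position 2: "og"
  Position 3: "gr"
  Position 4: "ra"
  Position 5: "am"
Bigrams = "pr", "ro", "og", "gr", "ra", "am"


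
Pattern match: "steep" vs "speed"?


Pattern of "steep": [0, 1, 2, 2, 3]
Pattern of "speed": [0, 1, 2, 2, 3]
Patterns match
Same pattern = Yes


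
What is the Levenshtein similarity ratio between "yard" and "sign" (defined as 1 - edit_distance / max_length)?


Word 1: "yard" (length 4)
Word 2: "sign" (length 4)
One optimal edit sequence:
  1. substitute 'y' -> 's'  (+1)
  2. substitute 'a' -> 'i'  (+1)
  3. substitute 'r' -> 'g'  (+1)
  4. substitute 'd' -> 'n'  (+1)
Edit distance = 4
Max length = max(4, 4) = 4
Similarity = 1 - 4/4
= 0.0000


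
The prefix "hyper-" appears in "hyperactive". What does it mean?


Prefix: hyper-
As in: hyperactive -> hyper- + active
Meaning = over / excessive
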